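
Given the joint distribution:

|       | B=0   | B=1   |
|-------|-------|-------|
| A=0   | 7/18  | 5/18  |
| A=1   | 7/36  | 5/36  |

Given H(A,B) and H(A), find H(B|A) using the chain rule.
From the chain rule: H(A,B) = H(A) + H(B|A)
Therefore: H(B|A) = H(A,B) - H(A)

H(A,B) = -[(7/18)·log₂(7/18) + (5/18)·log₂(5/18) + (7/36)·log₂(7/36) + (5/36)·log₂(5/36)]
  = 0.5299 + 0.5133 + 0.4594 + 0.3956
  = 1.8982 bits
Marginal P(A) (row sums):
  P(A=0) = 7/18 + 5/18 = 2/3
  P(A=1) = 7/36 + 5/36 = 1/3
H(A) = -[(2/3)·log₂(2/3) + (1/3)·log₂(1/3)]
  = 0.3900 + 0.5283
  = 0.9183 bits

H(B|A) = 1.8982 - 0.9183 = 0.9799 bits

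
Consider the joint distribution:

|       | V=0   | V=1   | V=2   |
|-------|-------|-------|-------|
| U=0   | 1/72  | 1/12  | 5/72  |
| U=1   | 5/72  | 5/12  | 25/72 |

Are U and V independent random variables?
Marginal P(U) (row sums):
  P(U=0) = 1/72 + 1/12 + 5/72 = 1/6
  P(U=1) = 5/72 + 5/12 + 25/72 = 5/6
Marginal P(V) (column sums):
  P(V=0) = 1/72 + 5/72 = 1/12
  P(V=1) = 1/12 + 5/12 = 1/2
  P(V=2) = 5/72 + 25/72 = 5/12

U and V are independent iff P(U=i,V=j) = P(U=i)·P(V=j) for every cell.
  P(U=0)·P(V=0) = 1/6 × 1/12 = 1/72 = P(U=0,V=0) ✓
  P(U=0)·P(V=1) = 1/6 × 1/2 = 1/12 = P(U=0,V=1) ✓
  P(U=0)·P(V=2) = 1/6 × 5/12 = 5/72 = P(U=0,V=2) ✓
  P(U=1)·P(V=0) = 5/6 × 1/12 = 5/72 = P(U=1,V=0) ✓
  P(U=1)·P(V=1) = 5/6 × 1/2 = 5/12 = P(U=1,V=1) ✓
  P(U=1)·P(V=2) = 5/6 × 5/12 = 25/72 = P(U=1,V=2) ✓

Yes, U and V are independent: every cell factors, so I(U;V) = 0 bits.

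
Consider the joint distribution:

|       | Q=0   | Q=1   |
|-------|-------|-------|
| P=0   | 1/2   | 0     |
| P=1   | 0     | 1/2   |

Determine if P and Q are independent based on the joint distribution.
Marginal P(P) (row sums):
  P(P=0) = 1/2 + 0 = 1/2
  P(P=1) = 0 + 1/2 = 1/2
Marginal P(Q) (column sums):
  P(Q=0) = 1/2 + 0 = 1/2
  P(Q=1) = 0 + 1/2 = 1/2

P and Q are independent iff P(P=i,Q=j) = P(P=i)·P(Q=j) for every cell.
  P(P=0)·P(Q=0) = 1/2 × 1/2 = 1/4, but P(P=0,Q=0) = 1/2 ✗

No, P and Q are not independent. Quantitatively, I(P;Q) > 0:

H(P) = -[(1/2)·log₂(1/2) + (1/2)·log₂(1/2)]
  = 0.5000 + 0.5000
  = 1.0000 bits
H(Q) = -[(1/2)·log₂(1/2) + (1/2)·log₂(1/2)]
  = 0.5000 + 0.5000
  = 1.0000 bits
H(P,Q) = -[(1/2)·log₂(1/2) + (1/2)·log₂(1/2)]
  = 0.5000 + 0.5000
  = 1.0000 bits
I(P;Q) = H(P) + H(Q) - H(P,Q) = 1.0000 + 1.0000 - 1.0000 = 1.0000 bits > 0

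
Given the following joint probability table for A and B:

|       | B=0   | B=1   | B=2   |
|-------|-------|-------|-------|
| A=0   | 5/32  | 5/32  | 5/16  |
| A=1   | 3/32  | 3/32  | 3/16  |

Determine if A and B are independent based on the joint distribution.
Marginal P(A) (row sums):
  P(A=0) = 5/32 + 5/32 + 5/16 = 5/8
  P(A=1) = 3/32 + 3/32 + 3/16 = 3/8
Marginal P(B) (column sums):
  P(B=0) = 5/32 + 3/32 = 1/4
  P(B=1) = 5/32 + 3/32 = 1/4
  P(B=2) = 5/16 + 3/16 = 1/2

A and B are independent iff P(A=i,B=j) = P(A=i)·P(B=j) for every cell.
  P(A=0)·P(B=0) = 5/8 × 1/4 = 5/32 = P(A=0,B=0) ✓
  P(A=0)·P(B=1) = 5/8 × 1/4 = 5/32 = P(A=0,B=1) ✓
  P(A=0)·P(B=2) = 5/8 × 1/2 = 5/16 = P(A=0,B=2) ✓
  P(A=1)·P(B=0) = 3/8 × 1/4 = 3/32 = P(A=1,B=0) ✓
  P(A=1)·P(B=1) = 3/8 × 1/4 = 3/32 = P(A=1,B=1) ✓
  P(A=1)·P(B=2) = 3/8 × 1/2 = 3/16 = P(A=1,B=2) ✓

Yes, A and B are independent: every cell factors, so I(A;B) = 0 bits.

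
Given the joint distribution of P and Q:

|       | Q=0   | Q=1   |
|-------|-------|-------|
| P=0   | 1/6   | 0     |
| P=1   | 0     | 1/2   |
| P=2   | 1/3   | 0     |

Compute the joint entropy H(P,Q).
H(P,Q) = -Σ P(P,Q) log₂ P(P,Q), summed over the non-zero cells:
H(P,Q) = -[(1/6)·log₂(1/6) + (1/2)·log₂(1/2) + (1/3)·log₂(1/3)]
  = 0.4308 + 0.5000 + 0.5283
  = 1.4591 bits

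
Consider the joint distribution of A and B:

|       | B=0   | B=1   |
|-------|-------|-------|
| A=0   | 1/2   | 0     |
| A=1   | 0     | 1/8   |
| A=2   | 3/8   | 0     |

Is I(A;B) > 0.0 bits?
Marginal P(A) (row sums):
  P(A=0) = 1/2 + 0 = 1/2
  P(A=1) = 0 + 1/8 = 1/8
  P(A=2) = 3/8 + 0 = 3/8
Marginal P(B) (column sums):
  P(B=0) = 1/2 + 0 + 3/8 = 7/8
  P(B=1) = 0 + 1/8 + 0 = 1/8

H(A) = -[(1/2)·log₂(1/2) + (1/8)·log₂(1/8) + (3/8)·log₂(3/8)]
  = 0.5000 + 0.3750 + 0.5306
  = 1.4056 bits
H(B) = -[(7/8)·log₂(7/8) + (1/8)·log₂(1/8)]
  = 0.1686 + 0.3750
  = 0.5436 bits
H(A,B) = -[(1/2)·log₂(1/2) + (1/8)·log₂(1/8) + (3/8)·log₂(3/8)]
  = 0.5000 + 0.3750 + 0.5306
  = 1.4056 bits

I(A;B) = H(A) + H(B) - H(A,B)
  = 1.4056 + 0.5436 - 1.4056
  = 0.5436 bits

Yes. I(A;B) = 0.5436 bits, which is > 0.0 bits.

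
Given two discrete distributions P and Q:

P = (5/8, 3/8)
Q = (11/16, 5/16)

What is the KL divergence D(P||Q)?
D(P||Q) = Σ P(i) log₂(P(i)/Q(i))
  i=0: (5/8) × log₂((5/8)/(11/16)) = (5/8) × log₂(10/11) = -0.0859
  i=1: (3/8) × log₂((3/8)/(5/16)) = (3/8) × log₂(6/5) = 0.0986
D(P||Q) = -0.0859 + 0.0986
  = 0.0127 bits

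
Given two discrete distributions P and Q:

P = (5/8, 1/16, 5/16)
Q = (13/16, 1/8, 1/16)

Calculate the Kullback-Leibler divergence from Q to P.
D(P||Q) = Σ P(i) log₂(P(i)/Q(i))
  i=0: (5/8) × log₂((5/8)/(13/16)) = (5/8) × log₂(10/13) = -0.2366
  i=1: (1/16) × log₂((1/16)/(1/8)) = (1/16) × log₂(1/2) = -0.0625
  i=2: (5/16) × log₂((5/16)/(1/16)) = (5/16) × log₂(5) = 0.7256
D(P||Q) = -0.2366 - 0.0625 + 0.7256
  = 0.4265 bits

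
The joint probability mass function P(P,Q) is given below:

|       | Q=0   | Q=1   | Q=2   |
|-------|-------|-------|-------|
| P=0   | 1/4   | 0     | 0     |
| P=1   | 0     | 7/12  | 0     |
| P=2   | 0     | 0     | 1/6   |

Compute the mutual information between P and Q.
Marginal P(P) (row sums):
  P(P=0) = 1/4 + 0 + 0 = 1/4
  P(P=1) = 0 + 7/12 + 0 = 7/12
  P(P=2) = 0 + 0 + 1/6 = 1/6
Marginal P(Q) (column sums):
  P(Q=0) = 1/4 + 0 + 0 = 1/4
  P(Q=1) = 0 + 7/12 + 0 = 7/12
  P(Q=2) = 0 + 0 + 1/6 = 1/6

H(P) = -[(1/4)·log₂(1/4) + (7/12)·log₂(7/12) + (1/6)·log₂(1/6)]
  = 0.5000 + 0.4536 + 0.4308
  = 1.3844 bits
H(Q) = -[(1/4)·log₂(1/4) + (7/12)·log₂(7/12) + (1/6)·log₂(1/6)]
  = 0.5000 + 0.4536 + 0.4308
  = 1.3844 bits
H(P,Q) = -[(1/4)·log₂(1/4) + (7/12)·log₂(7/12) + (1/6)·log₂(1/6)]
  = 0.5000 + 0.4536 + 0.4308
  = 1.3844 bits

I(P;Q) = H(P) + H(Q) - H(P,Q)
  = 1.3844 + 1.3844 - 1.3844
  = 1.3844 bits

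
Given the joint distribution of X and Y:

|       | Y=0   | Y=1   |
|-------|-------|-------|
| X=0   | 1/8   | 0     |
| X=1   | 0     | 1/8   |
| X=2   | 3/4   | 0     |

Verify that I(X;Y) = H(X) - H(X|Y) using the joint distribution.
Left side, from I(X;Y) = H(X) + H(Y) - H(X,Y):
Marginal P(X) (row sums):
  P(X=0) = 1/8 + 0 = 1/8
  P(X=1) = 0 + 1/8 = 1/8
  P(X=2) = 3/4 + 0 = 3/4
Marginal P(Y) (column sums):
  P(Y=0) = 1/8 + 0 + 3/4 = 7/8
  P(Y=1) = 0 + 1/8 + 0 = 1/8

H(X) = -[(1/8)·log₂(1/8) + (1/8)·log₂(1/8) + (3/4)·log₂(3/4)]
  = 0.3750 + 0.3750 + 0.3113
  = 1.0613 bits
H(Y) = -[(7/8)·log₂(7/8) + (1/8)·log₂(1/8)]
  = 0.1686 + 0.3750
  = 0.5436 bits
H(X,Y) = -[(1/8)·log₂(1/8) + (1/8)·log₂(1/8) + (3/4)·log₂(3/4)]
  = 0.3750 + 0.3750 + 0.3113
  = 1.0613 bits

I(X;Y) = H(X) + H(Y) - H(X,Y)
  = 1.0613 + 0.5436 - 1.0613
  = 0.5436 bits

Right side, with H(X|Y) computed directly from the conditional probabilities:
H(X|Y) = -Σ P(X,Y)·log₂ P(X|Y), where P(X|Y) = P(X,Y) / P(Y)
  (cells with P(X,Y) = 0 contribute 0)
  (X=0,Y=0): P(X|Y) = (1/8)/(7/8) = 1/7;  -(1/8)·log₂(1/7) = 0.3509
  (X=1,Y=1): P(X|Y) = (1/8)/(1/8) = 1;  -(1/8)·log₂(1) = 0.0000
  (X=2,Y=0): P(X|Y) = (3/4)/(7/8) = 6/7;  -(3/4)·log₂(6/7) = 0.1668
H(X|Y) = 0.3509 + 0.0000 + 0.1668
  = 0.5177 bits
H(X) - H(X|Y) = 1.0613 - 0.5177 = 0.5436 bits

Both sides equal 0.5436 bits, so I(X;Y) = H(X) - H(X|Y) ✓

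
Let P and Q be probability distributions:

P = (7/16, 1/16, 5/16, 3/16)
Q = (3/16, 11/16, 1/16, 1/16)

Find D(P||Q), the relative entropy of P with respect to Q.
D(P||Q) = Σ P(i) log₂(P(i)/Q(i))
  i=0: (7/16) × log₂((7/16)/(3/16)) = (7/16) × log₂(7/3) = 0.5348
  i=1: (1/16) × log₂((1/16)/(11/16)) = (1/16) × log₂(1/11) = -0.2162
  i=2: (5/16) × log₂((5/16)/(1/16)) = (5/16) × log₂(5) = 0.7256
  i=3: (3/16) × log₂((3/16)/(1/16)) = (3/16) × log₂(3) = 0.2972
D(P||Q) = 0.5348 - 0.2162 + 0.7256 + 0.2972
  = 1.3414 bits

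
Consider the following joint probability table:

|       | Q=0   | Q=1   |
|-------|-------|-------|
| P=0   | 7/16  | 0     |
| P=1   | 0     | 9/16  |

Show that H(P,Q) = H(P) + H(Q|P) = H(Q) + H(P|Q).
Marginal P(P) (row sums):
  P(P=0) = 7/16 + 0 = 7/16
  P(P=1) = 0 + 9/16 = 9/16
Marginal P(Q) (column sums):
  P(Q=0) = 7/16 + 0 = 7/16
  P(Q=1) = 0 + 9/16 = 9/16

Decomposition 1: H(P) + H(Q|P)
H(P) = -[(7/16)·log₂(7/16) + (9/16)·log₂(9/16)]
  = 0.5218 + 0.4669
  = 0.9887 bits
H(Q|P) = -Σ P(P,Q)·log₂ P(Q|P), where P(Q|P) = P(P,Q) / P(P)
  (cells with P(P,Q) = 0 contribute 0)
  (P=0,Q=0): P(Q|P) = (7/16)/(7/16) = 1;  -(7/16)·log₂(1) = 0.0000
  (P=1,Q=1): P(Q|P) = (9/16)/(9/16) = 1;  -(9/16)·log₂(1) = 0.0000
H(Q|P) = 0.0000 + 0.0000
  = 0.0000 bits
H(P) + H(Q|P) = 0.9887 + 0.0000 = 0.9887 bits

Decomposition 2: H(Q) + H(P|Q)
H(Q) = -[(7/16)·log₂(7/16) + (9/16)·log₂(9/16)]
  = 0.5218 + 0.4669
  = 0.9887 bits
H(P|Q) = -Σ P(P,Q)·log₂ P(P|Q), where P(P|Q) = P(P,Q) / P(Q)
  (cells with P(P,Q) = 0 contribute 0)
  (P=0,Q=0): P(P|Q) = (7/16)/(7/16) = 1;  -(7/16)·log₂(1) = 0.0000
  (P=1,Q=1): P(P|Q) = (9/16)/(9/16) = 1;  -(9/16)·log₂(1) = 0.0000
H(P|Q) = 0.0000 + 0.0000
  = 0.0000 bits
H(Q) + H(P|Q) = 0.9887 + 0.0000 = 0.9887 bits

Direct computation of the joint entropy:
H(P,Q) = -[(7/16)·log₂(7/16) + (9/16)·log₂(9/16)]
  = 0.5218 + 0.4669
  = 0.9887 bits

All three agree: H(P,Q) = 0.9887 bits ✓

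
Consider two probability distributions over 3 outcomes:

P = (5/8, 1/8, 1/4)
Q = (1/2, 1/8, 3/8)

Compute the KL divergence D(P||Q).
D(P||Q) = Σ P(i) log₂(P(i)/Q(i))
  i=0: (5/8) × log₂((5/8)/(1/2)) = (5/8) × log₂(5/4) = 0.2012
  i=1: (1/8) × log₂((1/8)/(1/8)) = (1/8) × log₂(1) = 0.0000
  i=2: (1/4) × log₂((1/4)/(3/8)) = (1/4) × log₂(2/3) = -0.1462
D(P||Q) = 0.2012 + 0.0000 - 0.1462
  = 0.0550 bits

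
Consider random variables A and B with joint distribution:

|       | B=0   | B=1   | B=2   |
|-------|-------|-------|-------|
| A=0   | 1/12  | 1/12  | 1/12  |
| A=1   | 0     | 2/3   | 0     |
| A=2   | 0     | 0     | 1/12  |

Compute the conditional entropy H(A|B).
Marginal P(B) (column sums):
  P(B=0) = 1/12 + 0 + 0 = 1/12
  P(B=1) = 1/12 + 2/3 + 0 = 3/4
  P(B=2) = 1/12 + 0 + 1/12 = 1/6

H(A|B) = -Σ P(A,B)·log₂ P(A|B), where P(A|B) = P(A,B) / P(B)
  (cells with P(A,B) = 0 contribute 0)
  (A=0,B=0): P(A|B) = (1/12)/(1/12) = 1;  -(1/12)·log₂(1) = 0.0000
  (A=0,B=1): P(A|B) = (1/12)/(3/4) = 1/9;  -(1/12)·log₂(1/9) = 0.2642
  (A=0,B=2): P(A|B) = (1/12)/(1/6) = 1/2;  -(1/12)·log₂(1/2) = 0.0833
  (A=1,B=1): P(A|B) = (2/3)/(3/4) = 8/9;  -(2/3)·log₂(8/9) = 0.1133
  (A=2,B=2): P(A|B) = (1/12)/(1/6) = 1/2;  -(1/12)·log₂(1/2) = 0.0833
H(A|B) = 0.0000 + 0.2642 + 0.0833 + 0.1133 + 0.0833
  = 0.5441 bits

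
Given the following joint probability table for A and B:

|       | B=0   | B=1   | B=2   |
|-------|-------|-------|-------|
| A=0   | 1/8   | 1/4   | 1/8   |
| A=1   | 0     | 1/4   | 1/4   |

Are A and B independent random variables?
Marginal P(A) (row sums):
  P(A=0) = 1/8 + 1/4 + 1/8 = 1/2
  P(A=1) = 0 + 1/4 + 1/4 = 1/2
Marginal P(B) (column sums):
  P(B=0) = 1/8 + 0 = 1/8
  P(B=1) = 1/4 + 1/4 = 1/2
  P(B=2) = 1/8 + 1/4 = 3/8

A and B are independent iff P(A=i,B=j) = P(A=i)·P(B=j) for every cell.
  P(A=0)·P(B=0) = 1/2 × 1/8 = 1/16, but P(A=0,B=0) = 1/8 ✗

No, A and B are not independent. Quantitatively, I(A;B) > 0:

H(A) = -[(1/2)·log₂(1/2) + (1/2)·log₂(1/2)]
  = 0.5000 + 0.5000
  = 1.0000 bits
H(B) = -[(1/8)·log₂(1/8) + (1/2)·log₂(1/2) + (3/8)·log₂(3/8)]
  = 0.3750 + 0.5000 + 0.5306
  = 1.4056 bits
H(A,B) = -[(1/8)·log₂(1/8) + (1/4)·log₂(1/4) + (1/8)·log₂(1/8) + (1/4)·log₂(1/4) + (1/4)·log₂(1/4)]
  = 0.3750 + 0.5000 + 0.3750 + 0.5000 + 0.5000
  = 2.2500 bits
I(A;B) = H(A) + H(B) - H(A,B) = 1.0000 + 1.4056 - 2.2500 = 0.1556 bits > 0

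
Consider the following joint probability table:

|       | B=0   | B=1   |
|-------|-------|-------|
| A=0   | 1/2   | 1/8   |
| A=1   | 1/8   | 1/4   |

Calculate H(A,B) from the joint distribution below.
H(A,B) = -Σ P(A,B) log₂ P(A,B), summed over the non-zero cells:
H(A,B) = -[(1/2)·log₂(1/2) + (1/8)·log₂(1/8) + (1/8)·log₂(1/8) + (1/4)·log₂(1/4)]
  = 0.5000 + 0.3750 + 0.3750 + 0.5000
  = 1.7500 bits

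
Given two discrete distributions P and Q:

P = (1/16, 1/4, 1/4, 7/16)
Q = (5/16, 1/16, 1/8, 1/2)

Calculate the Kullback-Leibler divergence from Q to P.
D(P||Q) = Σ P(i) log₂(P(i)/Q(i))
  i=0: (1/16) × log₂((1/16)/(5/16)) = (1/16) × log₂(1/5) = -0.1451
  i=1: (1/4) × log₂((1/4)/(1/16)) = (1/4) × log₂(4) = 0.5000
  i=2: (1/4) × log₂((1/4)/(1/8)) = (1/4) × log₂(2) = 0.2500
  i=3: (7/16) × log₂((7/16)/(1/2)) = (7/16) × log₂(7/8) = -0.0843
D(P||Q) = -0.1451 + 0.5000 + 0.2500 - 0.0843
  = 0.5206 bits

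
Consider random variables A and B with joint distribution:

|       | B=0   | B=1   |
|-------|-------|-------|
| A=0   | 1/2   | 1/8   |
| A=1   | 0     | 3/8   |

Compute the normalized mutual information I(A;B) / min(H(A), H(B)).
Marginal P(A) (row sums):
  P(A=0) = 1/2 + 1/8 = 5/8
  P(A=1) = 0 + 3/8 = 3/8
Marginal P(B) (column sums):
  P(B=0) = 1/2 + 0 = 1/2
  P(B=1) = 1/8 + 3/8 = 1/2

H(A) = -[(5/8)·log₂(5/8) + (3/8)·log₂(3/8)]
  = 0.4238 + 0.5306
  = 0.9544 bits
H(B) = -[(1/2)·log₂(1/2) + (1/2)·log₂(1/2)]
  = 0.5000 + 0.5000
  = 1.0000 bits
H(A,B) = -[(1/2)·log₂(1/2) + (1/8)·log₂(1/8) + (3/8)·log₂(3/8)]
  = 0.5000 + 0.3750 + 0.5306
  = 1.4056 bits

I(A;B) = H(A) + H(B) - H(A,B)
  = 0.9544 + 1.0000 - 1.4056
  = 0.5488 bits

min(H(A), H(B)) = min(0.9544, 1.0000) = 0.9544 bits
Normalized MI = 0.5488 / 0.9544 = 0.5750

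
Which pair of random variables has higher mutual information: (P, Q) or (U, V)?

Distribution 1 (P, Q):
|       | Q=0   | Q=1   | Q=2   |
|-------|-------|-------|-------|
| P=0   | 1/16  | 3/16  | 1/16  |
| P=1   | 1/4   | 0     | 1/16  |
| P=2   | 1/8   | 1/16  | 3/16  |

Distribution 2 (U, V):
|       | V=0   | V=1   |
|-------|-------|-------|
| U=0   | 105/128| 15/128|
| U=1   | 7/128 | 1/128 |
Distribution 1 (P, Q):
Marginal P(P) (row sums):
  P(P=0) = 1/16 + 3/16 + 1/16 = 5/16
  P(P=1) = 1/4 + 0 + 1/16 = 5/16
  P(P=2) = 1/8 + 1/16 + 3/16 = 3/8
Marginal P(Q) (column sums):
  P(Q=0) = 1/16 + 1/4 + 1/8 = 7/16
  P(Q=1) = 3/16 + 0 + 1/16 = 1/4
  P(Q=2) = 1/16 + 1/16 + 3/16 = 5/16

H(P) = -[(5/16)·log₂(5/16) + (5/16)·log₂(5/16) + (3/8)·log₂(3/8)]
  = 0.5244 + 0.5244 + 0.5306
  = 1.5794 bits
H(Q) = -[(7/16)·log₂(7/16) + (1/4)·log₂(1/4) + (5/16)·log₂(5/16)]
  = 0.5218 + 0.5000 + 0.5244
  = 1.5462 bits
H(P,Q) = -[(1/16)·log₂(1/16) + (3/16)·log₂(3/16) + (1/16)·log₂(1/16) + (1/4)·log₂(1/4) + (1/16)·log₂(1/16) + (1/8)·log₂(1/8) + (1/16)·log₂(1/16) + (3/16)·log₂(3/16)]
  = 0.2500 + 0.4528 + 0.2500 + 0.5000 + 0.2500 + 0.3750 + 0.2500 + 0.4528
  = 2.7806 bits

I(P;Q) = H(P) + H(Q) - H(P,Q)
  = 1.5794 + 1.5462 - 2.7806
  = 0.3450 bits

Distribution 2 (U, V):
Marginal P(U) (row sums):
  P(U=0) = 105/128 + 15/128 = 15/16
  P(U=1) = 7/128 + 1/128 = 1/16
Marginal P(V) (column sums):
  P(V=0) = 105/128 + 7/128 = 7/8
  P(V=1) = 15/128 + 1/128 = 1/8

H(U) = -[(15/16)·log₂(15/16) + (1/16)·log₂(1/16)]
  = 0.0873 + 0.2500
  = 0.3373 bits
H(V) = -[(7/8)·log₂(7/8) + (1/8)·log₂(1/8)]
  = 0.1686 + 0.3750
  = 0.5436 bits
H(U,V) = -[(105/128)·log₂(105/128) + (15/128)·log₂(15/128) + (7/128)·log₂(7/128) + (1/128)·log₂(1/128)]
  = 0.2344 + 0.3625 + 0.2293 + 0.0547
  = 0.8809 bits

I(U;V) = H(U) + H(V) - H(U,V)
  = 0.3373 + 0.5436 - 0.8809
  = 0.0000 bits

I(P;Q) = 0.3450 bits > I(U;V) = 0.0000 bits, so (P, Q) has the higher mutual information (stronger dependence).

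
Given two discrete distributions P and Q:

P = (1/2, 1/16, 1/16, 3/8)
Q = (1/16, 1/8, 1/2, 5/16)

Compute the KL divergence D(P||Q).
D(P||Q) = Σ P(i) log₂(P(i)/Q(i))
  i=0: (1/2) × log₂((1/2)/(1/16)) = (1/2) × log₂(8) = 1.5000
  i=1: (1/16) × log₂((1/16)/(1/8)) = (1/16) × log₂(1/2) = -0.0625
  i=2: (1/16) × log₂((1/16)/(1/2)) = (1/16) × log₂(1/8) = -0.1875
  i=3: (3/8) × log₂((3/8)/(5/16)) = (3/8) × log₂(6/5) = 0.0986
D(P||Q) = 1.5000 - 0.0625 - 0.1875 + 0.0986
  = 1.3486 bits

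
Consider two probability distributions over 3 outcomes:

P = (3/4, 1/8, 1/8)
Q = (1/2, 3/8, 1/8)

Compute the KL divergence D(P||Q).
D(P||Q) = Σ P(i) log₂(P(i)/Q(i))
  i=0: (3/4) × log₂((3/4)/(1/2)) = (3/4) × log₂(3/2) = 0.4387
  i=1: (1/8) × log₂((1/8)/(3/8)) = (1/8) × log₂(1/3) = -0.1981
  i=2: (1/8) × log₂((1/8)/(1/8)) = (1/8) × log₂(1) = 0.0000
D(P||Q) = 0.4387 - 0.1981 + 0.0000
  = 0.2406 bits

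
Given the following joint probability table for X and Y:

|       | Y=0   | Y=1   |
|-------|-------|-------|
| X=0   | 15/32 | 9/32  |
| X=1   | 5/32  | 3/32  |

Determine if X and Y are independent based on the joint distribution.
Marginal P(X) (row sums):
  P(X=0) = 15/32 + 9/32 = 3/4
  P(X=1) = 5/32 + 3/32 = 1/4
Marginal P(Y) (column sums):
  P(Y=0) = 15/32 + 5/32 = 5/8
  P(Y=1) = 9/32 + 3/32 = 3/8

X and Y are independent iff P(X=i,Y=j) = P(X=i)·P(Y=j) for every cell.
  P(X=0)·P(Y=0) = 3/4 × 5/8 = 15/32 = P(X=0,Y=0) ✓
  P(X=0)·P(Y=1) = 3/4 × 3/8 = 9/32 = P(X=0,Y=1) ✓
  P(X=1)·P(Y=0) = 1/4 × 5/8 = 5/32 = P(X=1,Y=0) ✓
  P(X=1)·P(Y=1) = 1/4 × 3/8 = 3/32 = P(X=1,Y=1) ✓

Yes, X and Y are independent: every cell factors, so I(X;Y) = 0 bits.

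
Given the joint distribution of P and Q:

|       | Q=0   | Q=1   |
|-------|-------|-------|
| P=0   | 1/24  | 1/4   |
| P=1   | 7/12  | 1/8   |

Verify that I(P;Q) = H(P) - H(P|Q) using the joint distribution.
Left side, from I(P;Q) = H(P) + H(Q) - H(P,Q):
Marginal P(P) (row sums):
  P(P=0) = 1/24 + 1/4 = 7/24
  P(P=1) = 7/12 + 1/8 = 17/24
Marginal P(Q) (column sums):
  P(Q=0) = 1/24 + 7/12 = 5/8
  P(Q=1) = 1/4 + 1/8 = 3/8

H(P) = -[(7/24)·log₂(7/24) + (17/24)·log₂(17/24)]
  = 0.5185 + 0.3524
  = 0.8709 bits
H(Q) = -[(5/8)·log₂(5/8) + (3/8)·log₂(3/8)]
  = 0.4238 + 0.5306
  = 0.9544 bits
H(P,Q) = -[(1/24)·log₂(1/24) + (1/4)·log₂(1/4) + (7/12)·log₂(7/12) + (1/8)·log₂(1/8)]
  = 0.1910 + 0.5000 + 0.4536 + 0.3750
  = 1.5196 bits

I(P;Q) = H(P) + H(Q) - H(P,Q)
  = 0.8709 + 0.9544 - 1.5196
  = 0.3057 bits

Right side, with H(P|Q) computed directly from the conditional probabilities:
H(P|Q) = -Σ P(P,Q)·log₂ P(P|Q), where P(P|Q) = P(P,Q) / P(Q)
  (P=0,Q=0): P(P|Q) = (1/24)/(5/8) = 1/15;  -(1/24)·log₂(1/15) = 0.1628
  (P=0,Q=1): P(P|Q) = (1/4)/(3/8) = 2/3;  -(1/4)·log₂(2/3) = 0.1462
  (P=1,Q=0): P(P|Q) = (7/12)/(5/8) = 14/15;  -(7/12)·log₂(14/15) = 0.0581
  (P=1,Q=1): P(P|Q) = (1/8)/(3/8) = 1/3;  -(1/8)·log₂(1/3) = 0.1981
H(P|Q) = 0.1628 + 0.1462 + 0.0581 + 0.1981
  = 0.5652 bits
H(P) - H(P|Q) = 0.8709 - 0.5652 = 0.3057 bits

Both sides equal 0.3057 bits, so I(P;Q) = H(P) - H(P|Q) ✓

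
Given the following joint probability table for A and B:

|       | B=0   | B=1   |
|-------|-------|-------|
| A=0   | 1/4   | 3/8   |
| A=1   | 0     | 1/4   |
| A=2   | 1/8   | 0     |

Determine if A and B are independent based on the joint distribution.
Marginal P(A) (row sums):
  P(A=0) = 1/4 + 3/8 = 5/8
  P(A=1) = 0 + 1/4 = 1/4
  P(A=2) = 1/8 + 0 = 1/8
Marginal P(B) (column sums):
  P(B=0) = 1/4 + 0 + 1/8 = 3/8
  P(B=1) = 3/8 + 1/4 + 0 = 5/8

A and B are independent iff P(A=i,B=j) = P(A=i)·P(B=j) for every cell.
  P(A=0)·P(B=0) = 5/8 × 3/8 = 15/64, but P(A=0,B=0) = 1/4 ✗

No, A and B are not independent. Quantitatively, I(A;B) > 0:

H(A) = -[(5/8)·log₂(5/8) + (1/4)·log₂(1/4) + (1/8)·log₂(1/8)]
  = 0.4238 + 0.5000 + 0.3750
  = 1.2988 bits
H(B) = -[(3/8)·log₂(3/8) + (5/8)·log₂(5/8)]
  = 0.5306 + 0.4238
  = 0.9544 bits
H(A,B) = -[(1/4)·log₂(1/4) + (3/8)·log₂(3/8) + (1/4)·log₂(1/4) + (1/8)·log₂(1/8)]
  = 0.5000 + 0.5306 + 0.5000 + 0.3750
  = 1.9056 bits
I(A;B) = H(A) + H(B) - H(A,B) = 1.2988 + 0.9544 - 1.9056 = 0.3476 bits > 0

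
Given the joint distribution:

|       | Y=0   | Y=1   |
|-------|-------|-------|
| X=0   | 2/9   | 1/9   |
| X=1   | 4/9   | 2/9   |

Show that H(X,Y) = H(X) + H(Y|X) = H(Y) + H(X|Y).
Marginal P(X) (row sums):
  P(X=0) = 2/9 + 1/9 = 1/3
  P(X=1) = 4/9 + 2/9 = 2/3
Marginal P(Y) (column sums):
  P(Y=0) = 2/9 + 4/9 = 2/3
  P(Y=1) = 1/9 + 2/9 = 1/3

Decomposition 1: H(X) + H(Y|X)
H(X) = -[(1/3)·log₂(1/3) + (2/3)·log₂(2/3)]
  = 0.5283 + 0.3900
  = 0.9183 bits
H(Y|X) = -Σ P(X,Y)·log₂ P(Y|X), where P(Y|X) = P(X,Y) / P(X)
  (X=0,Y=0): P(Y|X) = (2/9)/(1/3) = 2/3;  -(2/9)·log₂(2/3) = 0.1300
  (X=0,Y=1): P(Y|X) = (1/9)/(1/3) = 1/3;  -(1/9)·log₂(1/3) = 0.1761
  (X=1,Y=0): P(Y|X) = (4/9)/(2/3) = 2/3;  -(4/9)·log₂(2/3) = 0.2600
  (X=1,Y=1): P(Y|X) = (2/9)/(2/3) = 1/3;  -(2/9)·log₂(1/3) = 0.3522
H(Y|X) = 0.1300 + 0.1761 + 0.2600 + 0.3522
  = 0.9183 bits
H(X) + H(Y|X) = 0.9183 + 0.9183 = 1.8366 bits

Decomposition 2: H(Y) + H(X|Y)
H(Y) = -[(2/3)·log₂(2/3) + (1/3)·log₂(1/3)]
  = 0.3900 + 0.5283
  = 0.9183 bits
H(X|Y) = -Σ P(X,Y)·log₂ P(X|Y), where P(X|Y) = P(X,Y) / P(Y)
  (X=0,Y=0): P(X|Y) = (2/9)/(2/3) = 1/3;  -(2/9)·log₂(1/3) = 0.3522
  (X=0,Y=1): P(X|Y) = (1/9)/(1/3) = 1/3;  -(1/9)·log₂(1/3) = 0.1761
  (X=1,Y=0): P(X|Y) = (4/9)/(2/3) = 2/3;  -(4/9)·log₂(2/3) = 0.2600
  (X=1,Y=1): P(X|Y) = (2/9)/(1/3) = 2/3;  -(2/9)·log₂(2/3) = 0.1300
H(X|Y) = 0.3522 + 0.1761 + 0.2600 + 0.1300
  = 0.9183 bits
H(Y) + H(X|Y) = 0.9183 + 0.9183 = 1.8366 bits

Direct computation of the joint entropy:
H(X,Y) = -[(2/9)·log₂(2/9) + (1/9)·log₂(1/9) + (4/9)·log₂(4/9) + (2/9)·log₂(2/9)]
  = 0.4822 + 0.3522 + 0.5200 + 0.4822
  = 1.8366 bits

All three agree: H(X,Y) = 1.8366 bits ✓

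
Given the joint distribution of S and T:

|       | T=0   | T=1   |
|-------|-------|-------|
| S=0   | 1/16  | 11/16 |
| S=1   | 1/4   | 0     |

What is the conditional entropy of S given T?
Marginal P(T) (column sums):
  P(T=0) = 1/16 + 1/4 = 5/16
  P(T=1) = 11/16 + 0 = 11/16

H(S|T) = -Σ P(S,T)·log₂ P(S|T), where P(S|T) = P(S,T) / P(T)
  (cells with P(S,T) = 0 contribute 0)
  (S=0,T=0): P(S|T) = (1/16)/(5/16) = 1/5;  -(1/16)·log₂(1/5) = 0.1451
  (S=0,T=1): P(S|T) = (11/16)/(11/16) = 1;  -(11/16)·log₂(1) = 0.0000
  (S=1,T=0): P(S|T) = (1/4)/(5/16) = 4/5;  -(1/4)·log₂(4/5) = 0.0805
H(S|T) = 0.1451 + 0.0000 + 0.0805
  = 0.2256 bits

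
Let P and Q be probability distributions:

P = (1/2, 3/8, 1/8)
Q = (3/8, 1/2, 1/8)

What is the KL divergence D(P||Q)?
D(P||Q) = Σ P(i) log₂(P(i)/Q(i))
  i=0: (1/2) × log₂((1/2)/(3/8)) = (1/2) × log₂(4/3) = 0.2075
  i=1: (3/8) × log₂((3/8)/(1/2)) = (3/8) × log₂(3/4) = -0.1556
  i=2: (1/8) × log₂((1/8)/(1/8)) = (1/8) × log₂(1) = 0.0000
D(P||Q) = 0.2075 - 0.1556 + 0.0000
  = 0.0519 bits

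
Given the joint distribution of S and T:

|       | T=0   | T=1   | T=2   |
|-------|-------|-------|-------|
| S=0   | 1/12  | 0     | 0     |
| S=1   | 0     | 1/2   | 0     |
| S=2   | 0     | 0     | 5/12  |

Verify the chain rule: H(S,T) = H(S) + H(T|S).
Left side:
H(S,T) = -[(1/12)·log₂(1/12) + (1/2)·log₂(1/2) + (5/12)·log₂(5/12)]
  = 0.2987 + 0.5000 + 0.5263
  = 1.3250 bits

Right side:
Marginal P(S) (row sums):
  P(S=0) = 1/12 + 0 + 0 = 1/12
  P(S=1) = 0 + 1/2 + 0 = 1/2
  P(S=2) = 0 + 0 + 5/12 = 5/12
H(S) = -[(1/12)·log₂(1/12) + (1/2)·log₂(1/2) + (5/12)·log₂(5/12)]
  = 0.2987 + 0.5000 + 0.5263
  = 1.3250 bits
H(T|S) = -Σ P(S,T)·log₂ P(T|S), where P(T|S) = P(S,T) / P(S)
  (cells with P(S,T) = 0 contribute 0)
  (S=0,T=0): P(T|S) = (1/12)/(1/12) = 1;  -(1/12)·log₂(1) = 0.0000
  (S=1,T=1): P(T|S) = (1/2)/(1/2) = 1;  -(1/2)·log₂(1) = 0.0000
  (S=2,T=2): P(T|S) = (5/12)/(5/12) = 1;  -(5/12)·log₂(1) = 0.0000
H(T|S) = 0.0000 + 0.0000 + 0.0000
  = 0.0000 bits
H(S) + H(T|S) = 1.3250 + 0.0000 = 1.3250 bits

Both sides equal 1.3250 bits, so the chain rule holds ✓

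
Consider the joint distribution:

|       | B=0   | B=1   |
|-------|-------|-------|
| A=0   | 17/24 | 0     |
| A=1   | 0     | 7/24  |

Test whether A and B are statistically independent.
Marginal P(A) (row sums):
  P(A=0) = 17/24 + 0 = 17/24
  P(A=1) = 0 + 7/24 = 7/24
Marginal P(B) (column sums):
  P(B=0) = 17/24 + 0 = 17/24
  P(B=1) = 0 + 7/24 = 7/24

A and B are independent iff P(A=i,B=j) = P(A=i)·P(B=j) for every cell.
  P(A=0)·P(B=0) = 17/24 × 17/24 = 289/576, but P(A=0,B=0) = 17/24 ✗

No, A and B are not independent. Quantitatively, I(A;B) > 0:

H(A) = -[(17/24)·log₂(17/24) + (7/24)·log₂(7/24)]
  = 0.3524 + 0.5185
  = 0.8709 bits
H(B) = -[(17/24)·log₂(17/24) + (7/24)·log₂(7/24)]
  = 0.3524 + 0.5185
  = 0.8709 bits
H(A,B) = -[(17/24)·log₂(17/24) + (7/24)·log₂(7/24)]
  = 0.3524 + 0.5185
  = 0.8709 bits
I(A;B) = H(A) + H(B) - H(A,B) = 0.8709 + 0.8709 - 0.8709 = 0.8709 bits > 0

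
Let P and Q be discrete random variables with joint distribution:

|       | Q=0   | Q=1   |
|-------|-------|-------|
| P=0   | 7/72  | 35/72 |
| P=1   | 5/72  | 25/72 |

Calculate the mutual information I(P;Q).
Marginal P(P) (row sums):
  P(P=0) = 7/72 + 35/72 = 7/12
  P(P=1) = 5/72 + 25/72 = 5/12
Marginal P(Q) (column sums):
  P(Q=0) = 7/72 + 5/72 = 1/6
  P(Q=1) = 35/72 + 25/72 = 5/6

H(P) = -[(7/12)·log₂(7/12) + (5/12)·log₂(5/12)]
  = 0.4536 + 0.5263
  = 0.9799 bits
H(Q) = -[(1/6)·log₂(1/6) + (5/6)·log₂(5/6)]
  = 0.4308 + 0.2192
  = 0.6500 bits
H(P,Q) = -[(7/72)·log₂(7/72) + (35/72)·log₂(35/72) + (5/72)·log₂(5/72) + (25/72)·log₂(25/72)]
  = 0.3269 + 0.5059 + 0.2672 + 0.5299
  = 1.6299 bits

I(P;Q) = H(P) + H(Q) - H(P,Q)
  = 0.9799 + 0.6500 - 1.6299
  = 0.0000 bits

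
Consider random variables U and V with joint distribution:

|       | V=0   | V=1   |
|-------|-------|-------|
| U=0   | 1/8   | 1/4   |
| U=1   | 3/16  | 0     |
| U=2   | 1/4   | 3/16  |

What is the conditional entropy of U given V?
Marginal P(V) (column sums):
  P(V=0) = 1/8 + 3/16 + 1/4 = 9/16
  P(V=1) = 1/4 + 0 + 3/16 = 7/16

H(U|V) = -Σ P(U,V)·log₂ P(U|V), where P(U|V) = P(U,V) / P(V)
  (cells with P(U,V) = 0 contribute 0)
  (U=0,V=0): P(U|V) = (1/8)/(9/16) = 2/9;  -(1/8)·log₂(2/9) = 0.2712
  (U=0,V=1): P(U|V) = (1/4)/(7/16) = 4/7;  -(1/4)·log₂(4/7) = 0.2018
  (U=1,V=0): P(U|V) = (3/16)/(9/16) = 1/3;  -(3/16)·log₂(1/3) = 0.2972
  (U=2,V=0): P(U|V) = (1/4)/(9/16) = 4/9;  -(1/4)·log₂(4/9) = 0.2925
  (U=2,V=1): P(U|V) = (3/16)/(7/16) = 3/7;  -(3/16)·log₂(3/7) = 0.2292
H(U|V) = 0.2712 + 0.2018 + 0.2972 + 0.2925 + 0.2292
  = 1.2919 bits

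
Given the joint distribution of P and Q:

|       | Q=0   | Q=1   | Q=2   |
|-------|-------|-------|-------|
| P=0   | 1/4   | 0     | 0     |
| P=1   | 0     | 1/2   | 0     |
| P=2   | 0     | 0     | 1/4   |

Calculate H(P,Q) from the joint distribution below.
H(P,Q) = -Σ P(P,Q) log₂ P(P,Q), summed over the non-zero cells:
H(P,Q) = -[(1/4)·log₂(1/4) + (1/2)·log₂(1/2) + (1/4)·log₂(1/4)]
  = 0.5000 + 0.5000 + 0.5000
  = 1.5000 bits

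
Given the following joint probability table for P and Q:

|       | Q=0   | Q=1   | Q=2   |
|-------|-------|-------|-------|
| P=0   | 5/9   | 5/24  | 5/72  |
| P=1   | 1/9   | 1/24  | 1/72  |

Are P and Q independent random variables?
Marginal P(P) (row sums):
  P(P=0) = 5/9 + 5/24 + 5/72 = 5/6
  P(P=1) = 1/9 + 1/24 + 1/72 = 1/6
Marginal P(Q) (column sums):
  P(Q=0) = 5/9 + 1/9 = 2/3
  P(Q=1) = 5/24 + 1/24 = 1/4
  P(Q=2) = 5/72 + 1/72 = 1/12

P and Q are independent iff P(P=i,Q=j) = P(P=i)·P(Q=j) for every cell.
  P(P=0)·P(Q=0) = 5/6 × 2/3 = 5/9 = P(P=0,Q=0) ✓
  P(P=0)·P(Q=1) = 5/6 × 1/4 = 5/24 = P(P=0,Q=1) ✓
  P(P=0)·P(Q=2) = 5/6 × 1/12 = 5/72 = P(P=0,Q=2) ✓
  P(P=1)·P(Q=0) = 1/6 × 2/3 = 1/9 = P(P=1,Q=0) ✓
  P(P=1)·P(Q=1) = 1/6 × 1/4 = 1/24 = P(P=1,Q=1) ✓
  P(P=1)·P(Q=2) = 1/6 × 1/12 = 1/72 = P(P=1,Q=2) ✓

Yes, P and Q are independent: every cell factors, so I(P;Q) = 0 bits.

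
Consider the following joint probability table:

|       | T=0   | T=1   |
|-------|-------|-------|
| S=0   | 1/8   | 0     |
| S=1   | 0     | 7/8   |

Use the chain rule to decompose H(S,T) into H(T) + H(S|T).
By the chain rule: H(S,T) = H(T) + H(S|T)

Marginal P(T) (column sums):
  P(T=0) = 1/8 + 0 = 1/8
  P(T=1) = 0 + 7/8 = 7/8
H(T) = -[(1/8)·log₂(1/8) + (7/8)·log₂(7/8)]
  = 0.3750 + 0.1686
  = 0.5436 bits
H(S|T) = -Σ P(S,T)·log₂ P(S|T), where P(S|T) = P(S,T) / P(T)
  (cells with P(S,T) = 0 contribute 0)
  (S=0,T=0): P(S|T) = (1/8)/(1/8) = 1;  -(1/8)·log₂(1) = 0.0000
  (S=1,T=1): P(S|T) = (7/8)/(7/8) = 1;  -(7/8)·log₂(1) = 0.0000
H(S|T) = 0.0000 + 0.0000
  = 0.0000 bits

H(S,T) = H(T) + H(S|T) = 0.5436 + 0.0000 = 0.5436 bits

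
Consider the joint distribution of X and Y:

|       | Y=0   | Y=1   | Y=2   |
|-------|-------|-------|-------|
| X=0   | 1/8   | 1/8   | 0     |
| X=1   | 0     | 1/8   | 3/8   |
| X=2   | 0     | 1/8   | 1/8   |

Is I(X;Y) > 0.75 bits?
Marginal P(X) (row sums):
  P(X=0) = 1/8 + 1/8 + 0 = 1/4
  P(X=1) = 0 + 1/8 + 3/8 = 1/2
  P(X=2) = 0 + 1/8 + 1/8 = 1/4
Marginal P(Y) (column sums):
  P(Y=0) = 1/8 + 0 + 0 = 1/8
  P(Y=1) = 1/8 + 1/8 + 1/8 = 3/8
  P(Y=2) = 0 + 3/8 + 1/8 = 1/2

H(X) = -[(1/4)·log₂(1/4) + (1/2)·log₂(1/2) + (1/4)·log₂(1/4)]
  = 0.5000 + 0.5000 + 0.5000
  = 1.5000 bits
H(Y) = -[(1/8)·log₂(1/8) + (3/8)·log₂(3/8) + (1/2)·log₂(1/2)]
  = 0.3750 + 0.5306 + 0.5000
  = 1.4056 bits
H(X,Y) = -[(1/8)·log₂(1/8) + (1/8)·log₂(1/8) + (1/8)·log₂(1/8) + (3/8)·log₂(3/8) + (1/8)·log₂(1/8) + (1/8)·log₂(1/8)]
  = 0.3750 + 0.3750 + 0.3750 + 0.5306 + 0.3750 + 0.3750
  = 2.4056 bits

I(X;Y) = H(X) + H(Y) - H(X,Y)
  = 1.5000 + 1.4056 - 2.4056
  = 0.5000 bits

No. I(X;Y) = 0.5000 bits, which is ≤ 0.75 bits.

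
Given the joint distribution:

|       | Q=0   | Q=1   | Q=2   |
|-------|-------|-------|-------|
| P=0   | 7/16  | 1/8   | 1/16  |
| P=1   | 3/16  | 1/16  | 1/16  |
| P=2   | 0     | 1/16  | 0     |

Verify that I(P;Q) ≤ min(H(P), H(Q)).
Marginal P(P) (row sums):
  P(P=0) = 7/16 + 1/8 + 1/16 = 5/8
  P(P=1) = 3/16 + 1/16 + 1/16 = 5/16
  P(P=2) = 0 + 1/16 + 0 = 1/16
Marginal P(Q) (column sums):
  P(Q=0) = 7/16 + 3/16 + 0 = 5/8
  P(Q=1) = 1/8 + 1/16 + 1/16 = 1/4
  P(Q=2) = 1/16 + 1/16 + 0 = 1/8

H(P) = -[(5/8)·log₂(5/8) + (5/16)·log₂(5/16) + (1/16)·log₂(1/16)]
  = 0.4238 + 0.5244 + 0.2500
  = 1.1982 bits
H(Q) = -[(5/8)·log₂(5/8) + (1/4)·log₂(1/4) + (1/8)·log₂(1/8)]
  = 0.4238 + 0.5000 + 0.3750
  = 1.2988 bits
H(P,Q) = -[(7/16)·log₂(7/16) + (1/8)·log₂(1/8) + (1/16)·log₂(1/16) + (3/16)·log₂(3/16) + (1/16)·log₂(1/16) + (1/16)·log₂(1/16) + (1/16)·log₂(1/16)]
  = 0.5218 + 0.3750 + 0.2500 + 0.4528 + 0.2500 + 0.2500 + 0.2500
  = 2.3496 bits

I(P;Q) = H(P) + H(Q) - H(P,Q)
  = 1.1982 + 1.2988 - 2.3496
  = 0.1474 bits

min(H(P), H(Q)) = min(1.1982, 1.2988) = 1.1982 bits
Since 0.1474 ≤ 1.1982, the bound is satisfied ✓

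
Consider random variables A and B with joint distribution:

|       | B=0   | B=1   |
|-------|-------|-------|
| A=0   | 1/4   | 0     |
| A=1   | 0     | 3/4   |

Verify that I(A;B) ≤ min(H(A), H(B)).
Marginal P(A) (row sums):
  P(A=0) = 1/4 + 0 = 1/4
  P(A=1) = 0 + 3/4 = 3/4
Marginal P(B) (column sums):
  P(B=0) = 1/4 + 0 = 1/4
  P(B=1) = 0 + 3/4 = 3/4

H(A) = -[(1/4)·log₂(1/4) + (3/4)·log₂(3/4)]
  = 0.5000 + 0.3113
  = 0.8113 bits
H(B) = -[(1/4)·log₂(1/4) + (3/4)·log₂(3/4)]
  = 0.5000 + 0.3113
  = 0.8113 bits
H(A,B) = -[(1/4)·log₂(1/4) + (3/4)·log₂(3/4)]
  = 0.5000 + 0.3113
  = 0.8113 bits

I(A;B) = H(A) + H(B) - H(A,B)
  = 0.8113 + 0.8113 - 0.8113
  = 0.8113 bits

min(H(A), H(B)) = min(0.8113, 0.8113) = 0.8113 bits
Since 0.8113 ≤ 0.8113, the bound is satisfied ✓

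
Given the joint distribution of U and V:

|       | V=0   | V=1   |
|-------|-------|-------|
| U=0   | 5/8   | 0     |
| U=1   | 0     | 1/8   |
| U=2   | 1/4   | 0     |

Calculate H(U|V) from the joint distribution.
Marginal P(V) (column sums):
  P(V=0) = 5/8 + 0 + 1/4 = 7/8
  P(V=1) = 0 + 1/8 + 0 = 1/8

H(U|V) = -Σ P(U,V)·log₂ P(U|V), where P(U|V) = P(U,V) / P(V)
  (cells with P(U,V) = 0 contribute 0)
  (U=0,V=0): P(U|V) = (5/8)/(7/8) = 5/7;  -(5/8)·log₂(5/7) = 0.3034
  (U=1,V=1): P(U|V) = (1/8)/(1/8) = 1;  -(1/8)·log₂(1) = 0.0000
  (U=2,V=0): P(U|V) = (1/4)/(7/8) = 2/7;  -(1/4)·log₂(2/7) = 0.4518
H(U|V) = 0.3034 + 0.0000 + 0.4518
  = 0.7552 bits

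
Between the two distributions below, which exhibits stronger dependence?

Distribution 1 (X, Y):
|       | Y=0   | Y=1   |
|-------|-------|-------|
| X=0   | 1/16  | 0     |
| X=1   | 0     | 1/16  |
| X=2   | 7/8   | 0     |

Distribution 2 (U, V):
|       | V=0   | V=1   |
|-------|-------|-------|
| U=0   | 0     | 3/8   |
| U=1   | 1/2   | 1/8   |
Distribution 1 (X, Y):
Marginal P(X) (row sums):
  P(X=0) = 1/16 + 0 = 1/16
  P(X=1) = 0 + 1/16 = 1/16
  P(X=2) = 7/8 + 0 = 7/8
Marginal P(Y) (column sums):
  P(Y=0) = 1/16 + 0 + 7/8 = 15/16
  P(Y=1) = 0 + 1/16 + 0 = 1/16

H(X) = -[(1/16)·log₂(1/16) + (1/16)·log₂(1/16) + (7/8)·log₂(7/8)]
  = 0.2500 + 0.2500 + 0.1686
  = 0.6686 bits
H(Y) = -[(15/16)·log₂(15/16) + (1/16)·log₂(1/16)]
  = 0.0873 + 0.2500
  = 0.3373 bits
H(X,Y) = -[(1/16)·log₂(1/16) + (1/16)·log₂(1/16) + (7/8)·log₂(7/8)]
  = 0.2500 + 0.2500 + 0.1686
  = 0.6686 bits

I(X;Y) = H(X) + H(Y) - H(X,Y)
  = 0.6686 + 0.3373 - 0.6686
  = 0.3373 bits

Distribution 2 (U, V):
Marginal P(U) (row sums):
  P(U=0) = 0 + 3/8 = 3/8
  P(U=1) = 1/2 + 1/8 = 5/8
Marginal P(V) (column sums):
  P(V=0) = 0 + 1/2 = 1/2
  P(V=1) = 3/8 + 1/8 = 1/2

H(U) = -[(3/8)·log₂(3/8) + (5/8)·log₂(5/8)]
  = 0.5306 + 0.4238
  = 0.9544 bits
H(V) = -[(1/2)·log₂(1/2) + (1/2)·log₂(1/2)]
  = 0.5000 + 0.5000
  = 1.0000 bits
H(U,V) = -[(3/8)·log₂(3/8) + (1/2)·log₂(1/2) + (1/8)·log₂(1/8)]
  = 0.5306 + 0.5000 + 0.3750
  = 1.4056 bits

I(U;V) = H(U) + H(V) - H(U,V)
  = 0.9544 + 1.0000 - 1.4056
  = 0.5488 bits

I(U;V) = 0.5488 bits > I(X;Y) = 0.3373 bits, so (U, V) has the higher mutual information (stronger dependence).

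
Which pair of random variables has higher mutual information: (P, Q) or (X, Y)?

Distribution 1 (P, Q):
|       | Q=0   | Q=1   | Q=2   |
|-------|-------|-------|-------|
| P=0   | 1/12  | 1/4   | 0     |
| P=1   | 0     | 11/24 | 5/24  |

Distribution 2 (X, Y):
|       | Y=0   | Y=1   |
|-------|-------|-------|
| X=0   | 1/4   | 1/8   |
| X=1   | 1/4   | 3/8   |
Distribution 1 (P, Q):
Marginal P(P) (row sums):
  P(P=0) = 1/12 + 1/4 + 0 = 1/3
  P(P=1) = 0 + 11/24 + 5/24 = 2/3
Marginal P(Q) (column sums):
  P(Q=0) = 1/12 + 0 = 1/12
  P(Q=1) = 1/4 + 11/24 = 17/24
  P(Q=2) = 0 + 5/24 = 5/24

H(P) = -[(1/3)·log₂(1/3) + (2/3)·log₂(2/3)]
  = 0.5283 + 0.3900
  = 0.9183 bits
H(Q) = -[(1/12)·log₂(1/12) + (17/24)·log₂(17/24) + (5/24)·log₂(5/24)]
  = 0.2987 + 0.3524 + 0.4715
  = 1.1226 bits
H(P,Q) = -[(1/12)·log₂(1/12) + (1/4)·log₂(1/4) + (11/24)·log₂(11/24) + (5/24)·log₂(5/24)]
  = 0.2987 + 0.5000 + 0.5159 + 0.4715
  = 1.7861 bits

I(P;Q) = H(P) + H(Q) - H(P,Q)
  = 0.9183 + 1.1226 - 1.7861
  = 0.2548 bits

Distribution 2 (X, Y):
Marginal P(X) (row sums):
  P(X=0) = 1/4 + 1/8 = 3/8
  P(X=1) = 1/4 + 3/8 = 5/8
Marginal P(Y) (column sums):
  P(Y=0) = 1/4 + 1/4 = 1/2
  P(Y=1) = 1/8 + 3/8 = 1/2

H(X) = -[(3/8)·log₂(3/8) + (5/8)·log₂(5/8)]
  = 0.5306 + 0.4238
  = 0.9544 bits
H(Y) = -[(1/2)·log₂(1/2) + (1/2)·log₂(1/2)]
  = 0.5000 + 0.5000
  = 1.0000 bits
H(X,Y) = -[(1/4)·log₂(1/4) + (1/8)·log₂(1/8) + (1/4)·log₂(1/4) + (3/8)·log₂(3/8)]
  = 0.5000 + 0.3750 + 0.5000 + 0.5306
  = 1.9056 bits

I(X;Y) = H(X) + H(Y) - H(X,Y)
  = 0.9544 + 1.0000 - 1.9056
  = 0.0488 bits

I(P;Q) = 0.2548 bits > I(X;Y) = 0.0488 bits, so (P, Q) has the higher mutual information (stronger dependence).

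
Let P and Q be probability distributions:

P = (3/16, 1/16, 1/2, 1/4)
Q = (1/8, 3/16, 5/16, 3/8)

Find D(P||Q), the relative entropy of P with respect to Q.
D(P||Q) = Σ P(i) log₂(P(i)/Q(i))
  i=0: (3/16) × log₂((3/16)/(1/8)) = (3/16) × log₂(3/2) = 0.1097
  i=1: (1/16) × log₂((1/16)/(3/16)) = (1/16) × log₂(1/3) = -0.0991
  i=2: (1/2) × log₂((1/2)/(5/16)) = (1/2) × log₂(8/5) = 0.3390
  i=3: (1/4) × log₂((1/4)/(3/8)) = (1/4) × log₂(2/3) = -0.1462
D(P||Q) = 0.1097 - 0.0991 + 0.3390 - 0.1462
  = 0.2034 bits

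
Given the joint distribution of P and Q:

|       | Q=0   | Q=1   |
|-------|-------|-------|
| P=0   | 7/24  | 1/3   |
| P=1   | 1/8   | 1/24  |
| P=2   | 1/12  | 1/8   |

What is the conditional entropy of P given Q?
Marginal P(Q) (column sums):
  P(Q=0) = 7/24 + 1/8 + 1/12 = 1/2
  P(Q=1) = 1/3 + 1/24 + 1/8 = 1/2

H(P|Q) = -Σ P(P,Q)·log₂ P(P|Q), where P(P|Q) = P(P,Q) / P(Q)
  (P=0,Q=0): P(P|Q) = (7/24)/(1/2) = 7/12;  -(7/24)·log₂(7/12) = 0.2268
  (P=0,Q=1): P(P|Q) = (1/3)/(1/2) = 2/3;  -(1/3)·log₂(2/3) = 0.1950
  (P=1,Q=0): P(P|Q) = (1/8)/(1/2) = 1/4;  -(1/8)·log₂(1/4) = 0.2500
  (P=1,Q=1): P(P|Q) = (1/24)/(1/2) = 1/12;  -(1/24)·log₂(1/12) = 0.1494
  (P=2,Q=0): P(P|Q) = (1/12)/(1/2) = 1/6;  -(1/12)·log₂(1/6) = 0.2154
  (P=2,Q=1): P(P|Q) = (1/8)/(1/2) = 1/4;  -(1/8)·log₂(1/4) = 0.2500
H(P|Q) = 0.2268 + 0.1950 + 0.2500 + 0.1494 + 0.2154 + 0.2500
  = 1.2866 bits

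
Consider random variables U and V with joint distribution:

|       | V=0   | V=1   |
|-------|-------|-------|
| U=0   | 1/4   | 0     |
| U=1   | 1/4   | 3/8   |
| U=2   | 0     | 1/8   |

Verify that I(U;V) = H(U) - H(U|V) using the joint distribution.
Left side, from I(U;V) = H(U) + H(V) - H(U,V):
Marginal P(U) (row sums):
  P(U=0) = 1/4 + 0 = 1/4
  P(U=1) = 1/4 + 3/8 = 5/8
  P(U=2) = 0 + 1/8 = 1/8
Marginal P(V) (column sums):
  P(V=0) = 1/4 + 1/4 + 0 = 1/2
  P(V=1) = 0 + 3/8 + 1/8 = 1/2

H(U) = -[(1/4)·log₂(1/4) + (5/8)·log₂(5/8) + (1/8)·log₂(1/8)]
  = 0.5000 + 0.4238 + 0.3750
  = 1.2988 bits
H(V) = -[(1/2)·log₂(1/2) + (1/2)·log₂(1/2)]
  = 0.5000 + 0.5000
  = 1.0000 bits
H(U,V) = -[(1/4)·log₂(1/4) + (1/4)·log₂(1/4) + (3/8)·log₂(3/8) + (1/8)·log₂(1/8)]
  = 0.5000 + 0.5000 + 0.5306 + 0.3750
  = 1.9056 bits

I(U;V) = H(U) + H(V) - H(U,V)
  = 1.2988 + 1.0000 - 1.9056
  = 0.3932 bits

Right side, with H(U|V) computed directly from the conditional probabilities:
H(U|V) = -Σ P(U,V)·log₂ P(U|V), where P(U|V) = P(U,V) / P(V)
  (cells with P(U,V) = 0 contribute 0)
  (U=0,V=0): P(U|V) = (1/4)/(1/2) = 1/2;  -(1/4)·log₂(1/2) = 0.2500
  (U=1,V=0): P(U|V) = (1/4)/(1/2) = 1/2;  -(1/4)·log₂(1/2) = 0.2500
  (U=1,V=1): P(U|V) = (3/8)/(1/2) = 3/4;  -(3/8)·log₂(3/4) = 0.1556
  (U=2,V=1): P(U|V) = (1/8)/(1/2) = 1/4;  -(1/8)·log₂(1/4) = 0.2500
H(U|V) = 0.2500 + 0.2500 + 0.1556 + 0.2500
  = 0.9056 bits
H(U) - H(U|V) = 1.2988 - 0.9056 = 0.3932 bits

Both sides equal 0.3932 bits, so I(U;V) = H(U) - H(U|V) ✓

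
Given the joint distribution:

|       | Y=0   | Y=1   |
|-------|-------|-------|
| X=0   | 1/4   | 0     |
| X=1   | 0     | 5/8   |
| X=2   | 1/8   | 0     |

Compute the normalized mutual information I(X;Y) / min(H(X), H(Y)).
Marginal P(X) (row sums):
  P(X=0) = 1/4 + 0 = 1/4
  P(X=1) = 0 + 5/8 = 5/8
  P(X=2) = 1/8 + 0 = 1/8
Marginal P(Y) (column sums):
  P(Y=0) = 1/4 + 0 + 1/8 = 3/8
  P(Y=1) = 0 + 5/8 + 0 = 5/8

H(X) = -[(1/4)·log₂(1/4) + (5/8)·log₂(5/8) + (1/8)·log₂(1/8)]
  = 0.5000 + 0.4238 + 0.3750
  = 1.2988 bits
H(Y) = -[(3/8)·log₂(3/8) + (5/8)·log₂(5/8)]
  = 0.5306 + 0.4238
  = 0.9544 bits
H(X,Y) = -[(1/4)·log₂(1/4) + (5/8)·log₂(5/8) + (1/8)·log₂(1/8)]
  = 0.5000 + 0.4238 + 0.3750
  = 1.2988 bits

I(X;Y) = H(X) + H(Y) - H(X,Y)
  = 1.2988 + 0.9544 - 1.2988
  = 0.9544 bits

min(H(X), H(Y)) = min(1.2988, 0.9544) = 0.9544 bits
Normalized MI = 0.9544 / 0.9544 = 1.0000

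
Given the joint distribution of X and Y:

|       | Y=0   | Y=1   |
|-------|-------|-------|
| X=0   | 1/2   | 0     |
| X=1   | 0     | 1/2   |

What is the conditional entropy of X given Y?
Marginal P(Y) (column sums):
  P(Y=0) = 1/2 + 0 = 1/2
  P(Y=1) = 0 + 1/2 = 1/2

H(X|Y) = -Σ P(X,Y)·log₂ P(X|Y), where P(X|Y) = P(X,Y) / P(Y)
  (cells with P(X,Y) = 0 contribute 0)
  (X=0,Y=0): P(X|Y) = (1/2)/(1/2) = 1;  -(1/2)·log₂(1) = 0.0000
  (X=1,Y=1): P(X|Y) = (1/2)/(1/2) = 1;  -(1/2)·log₂(1) = 0.0000
H(X|Y) = 0.0000 + 0.0000
  = 0.0000 bits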